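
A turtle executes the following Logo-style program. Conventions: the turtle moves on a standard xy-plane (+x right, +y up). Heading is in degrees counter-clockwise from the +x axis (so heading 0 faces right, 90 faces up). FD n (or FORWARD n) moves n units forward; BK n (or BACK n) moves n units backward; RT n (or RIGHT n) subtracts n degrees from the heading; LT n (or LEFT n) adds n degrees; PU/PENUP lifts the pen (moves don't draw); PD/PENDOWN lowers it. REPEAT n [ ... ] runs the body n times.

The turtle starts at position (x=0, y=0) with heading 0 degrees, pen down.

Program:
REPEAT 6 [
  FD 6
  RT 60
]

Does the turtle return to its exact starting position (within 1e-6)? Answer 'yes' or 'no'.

Answer: yes

Derivation:
Executing turtle program step by step:
Start: pos=(0,0), heading=0, pen down
REPEAT 6 [
  -- iteration 1/6 --
  FD 6: (0,0) -> (6,0) [heading=0, draw]
  RT 60: heading 0 -> 300
  -- iteration 2/6 --
  FD 6: (6,0) -> (9,-5.196) [heading=300, draw]
  RT 60: heading 300 -> 240
  -- iteration 3/6 --
  FD 6: (9,-5.196) -> (6,-10.392) [heading=240, draw]
  RT 60: heading 240 -> 180
  -- iteration 4/6 --
  FD 6: (6,-10.392) -> (0,-10.392) [heading=180, draw]
  RT 60: heading 180 -> 120
  -- iteration 5/6 --
  FD 6: (0,-10.392) -> (-3,-5.196) [heading=120, draw]
  RT 60: heading 120 -> 60
  -- iteration 6/6 --
  FD 6: (-3,-5.196) -> (0,0) [heading=60, draw]
  RT 60: heading 60 -> 0
]
Final: pos=(0,0), heading=0, 6 segment(s) drawn

Start position: (0, 0)
Final position: (0, 0)
Distance = 0; < 1e-6 -> CLOSED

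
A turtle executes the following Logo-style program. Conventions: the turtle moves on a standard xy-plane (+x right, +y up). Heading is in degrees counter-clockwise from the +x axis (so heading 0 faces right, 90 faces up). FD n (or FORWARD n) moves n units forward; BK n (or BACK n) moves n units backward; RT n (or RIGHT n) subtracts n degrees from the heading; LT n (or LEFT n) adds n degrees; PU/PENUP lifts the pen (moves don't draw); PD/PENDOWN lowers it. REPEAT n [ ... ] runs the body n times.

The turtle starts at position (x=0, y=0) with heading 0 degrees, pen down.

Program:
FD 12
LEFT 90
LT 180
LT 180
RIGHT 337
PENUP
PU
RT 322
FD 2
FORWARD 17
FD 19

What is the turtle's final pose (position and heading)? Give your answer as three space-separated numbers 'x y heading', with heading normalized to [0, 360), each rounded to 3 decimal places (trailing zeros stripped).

Executing turtle program step by step:
Start: pos=(0,0), heading=0, pen down
FD 12: (0,0) -> (12,0) [heading=0, draw]
LT 90: heading 0 -> 90
LT 180: heading 90 -> 270
LT 180: heading 270 -> 90
RT 337: heading 90 -> 113
PU: pen up
PU: pen up
RT 322: heading 113 -> 151
FD 2: (12,0) -> (10.251,0.97) [heading=151, move]
FD 17: (10.251,0.97) -> (-4.618,9.211) [heading=151, move]
FD 19: (-4.618,9.211) -> (-21.236,18.423) [heading=151, move]
Final: pos=(-21.236,18.423), heading=151, 1 segment(s) drawn

Answer: -21.236 18.423 151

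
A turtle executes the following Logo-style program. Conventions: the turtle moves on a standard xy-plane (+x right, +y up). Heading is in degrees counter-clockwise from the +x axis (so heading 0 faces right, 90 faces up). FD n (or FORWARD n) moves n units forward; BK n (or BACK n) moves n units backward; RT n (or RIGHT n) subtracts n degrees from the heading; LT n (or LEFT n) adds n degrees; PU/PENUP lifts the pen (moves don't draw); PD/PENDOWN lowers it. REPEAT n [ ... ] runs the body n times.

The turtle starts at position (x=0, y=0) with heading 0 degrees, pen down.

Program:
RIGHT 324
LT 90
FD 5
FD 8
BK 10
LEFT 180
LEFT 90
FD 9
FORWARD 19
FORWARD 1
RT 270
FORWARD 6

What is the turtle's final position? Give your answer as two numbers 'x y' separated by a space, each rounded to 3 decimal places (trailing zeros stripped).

Executing turtle program step by step:
Start: pos=(0,0), heading=0, pen down
RT 324: heading 0 -> 36
LT 90: heading 36 -> 126
FD 5: (0,0) -> (-2.939,4.045) [heading=126, draw]
FD 8: (-2.939,4.045) -> (-7.641,10.517) [heading=126, draw]
BK 10: (-7.641,10.517) -> (-1.763,2.427) [heading=126, draw]
LT 180: heading 126 -> 306
LT 90: heading 306 -> 36
FD 9: (-1.763,2.427) -> (5.518,7.717) [heading=36, draw]
FD 19: (5.518,7.717) -> (20.889,18.885) [heading=36, draw]
FD 1: (20.889,18.885) -> (21.698,19.473) [heading=36, draw]
RT 270: heading 36 -> 126
FD 6: (21.698,19.473) -> (18.171,24.327) [heading=126, draw]
Final: pos=(18.171,24.327), heading=126, 7 segment(s) drawn

Answer: 18.171 24.327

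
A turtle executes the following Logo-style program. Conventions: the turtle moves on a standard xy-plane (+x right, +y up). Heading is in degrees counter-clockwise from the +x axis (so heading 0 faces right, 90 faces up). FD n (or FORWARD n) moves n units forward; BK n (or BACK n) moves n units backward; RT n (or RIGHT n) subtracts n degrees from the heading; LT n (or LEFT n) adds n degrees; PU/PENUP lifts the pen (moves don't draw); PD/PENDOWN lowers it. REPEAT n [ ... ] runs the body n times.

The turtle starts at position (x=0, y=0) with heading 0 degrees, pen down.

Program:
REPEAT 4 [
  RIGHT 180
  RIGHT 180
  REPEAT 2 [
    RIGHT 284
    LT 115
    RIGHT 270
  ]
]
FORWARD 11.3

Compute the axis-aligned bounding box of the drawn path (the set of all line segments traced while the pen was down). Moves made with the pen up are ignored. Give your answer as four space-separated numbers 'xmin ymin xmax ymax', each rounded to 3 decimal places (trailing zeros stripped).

Executing turtle program step by step:
Start: pos=(0,0), heading=0, pen down
REPEAT 4 [
  -- iteration 1/4 --
  RT 180: heading 0 -> 180
  RT 180: heading 180 -> 0
  REPEAT 2 [
    -- iteration 1/2 --
    RT 284: heading 0 -> 76
    LT 115: heading 76 -> 191
    RT 270: heading 191 -> 281
    -- iteration 2/2 --
    RT 284: heading 281 -> 357
    LT 115: heading 357 -> 112
    RT 270: heading 112 -> 202
  ]
  -- iteration 2/4 --
  RT 180: heading 202 -> 22
  RT 180: heading 22 -> 202
  REPEAT 2 [
    -- iteration 1/2 --
    RT 284: heading 202 -> 278
    LT 115: heading 278 -> 33
    RT 270: heading 33 -> 123
    -- iteration 2/2 --
    RT 284: heading 123 -> 199
    LT 115: heading 199 -> 314
    RT 270: heading 314 -> 44
  ]
  -- iteration 3/4 --
  RT 180: heading 44 -> 224
  RT 180: heading 224 -> 44
  REPEAT 2 [
    -- iteration 1/2 --
    RT 284: heading 44 -> 120
    LT 115: heading 120 -> 235
    RT 270: heading 235 -> 325
    -- iteration 2/2 --
    RT 284: heading 325 -> 41
    LT 115: heading 41 -> 156
    RT 270: heading 156 -> 246
  ]
  -- iteration 4/4 --
  RT 180: heading 246 -> 66
  RT 180: heading 66 -> 246
  REPEAT 2 [
    -- iteration 1/2 --
    RT 284: heading 246 -> 322
    LT 115: heading 322 -> 77
    RT 270: heading 77 -> 167
    -- iteration 2/2 --
    RT 284: heading 167 -> 243
    LT 115: heading 243 -> 358
    RT 270: heading 358 -> 88
  ]
]
FD 11.3: (0,0) -> (0.394,11.293) [heading=88, draw]
Final: pos=(0.394,11.293), heading=88, 1 segment(s) drawn

Segment endpoints: x in {0, 0.394}, y in {0, 11.293}
xmin=0, ymin=0, xmax=0.394, ymax=11.293

Answer: 0 0 0.394 11.293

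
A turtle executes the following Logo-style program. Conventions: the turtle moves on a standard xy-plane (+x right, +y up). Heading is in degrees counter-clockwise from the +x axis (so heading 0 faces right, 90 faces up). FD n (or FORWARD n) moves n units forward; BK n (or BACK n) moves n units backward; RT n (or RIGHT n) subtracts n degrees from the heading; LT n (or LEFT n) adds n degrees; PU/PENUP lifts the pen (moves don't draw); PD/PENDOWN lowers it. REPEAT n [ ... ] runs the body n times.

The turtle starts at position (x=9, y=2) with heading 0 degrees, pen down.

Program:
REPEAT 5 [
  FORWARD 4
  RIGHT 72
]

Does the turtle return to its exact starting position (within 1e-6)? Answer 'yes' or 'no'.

Executing turtle program step by step:
Start: pos=(9,2), heading=0, pen down
REPEAT 5 [
  -- iteration 1/5 --
  FD 4: (9,2) -> (13,2) [heading=0, draw]
  RT 72: heading 0 -> 288
  -- iteration 2/5 --
  FD 4: (13,2) -> (14.236,-1.804) [heading=288, draw]
  RT 72: heading 288 -> 216
  -- iteration 3/5 --
  FD 4: (14.236,-1.804) -> (11,-4.155) [heading=216, draw]
  RT 72: heading 216 -> 144
  -- iteration 4/5 --
  FD 4: (11,-4.155) -> (7.764,-1.804) [heading=144, draw]
  RT 72: heading 144 -> 72
  -- iteration 5/5 --
  FD 4: (7.764,-1.804) -> (9,2) [heading=72, draw]
  RT 72: heading 72 -> 0
]
Final: pos=(9,2), heading=0, 5 segment(s) drawn

Start position: (9, 2)
Final position: (9, 2)
Distance = 0; < 1e-6 -> CLOSED

Answer: yes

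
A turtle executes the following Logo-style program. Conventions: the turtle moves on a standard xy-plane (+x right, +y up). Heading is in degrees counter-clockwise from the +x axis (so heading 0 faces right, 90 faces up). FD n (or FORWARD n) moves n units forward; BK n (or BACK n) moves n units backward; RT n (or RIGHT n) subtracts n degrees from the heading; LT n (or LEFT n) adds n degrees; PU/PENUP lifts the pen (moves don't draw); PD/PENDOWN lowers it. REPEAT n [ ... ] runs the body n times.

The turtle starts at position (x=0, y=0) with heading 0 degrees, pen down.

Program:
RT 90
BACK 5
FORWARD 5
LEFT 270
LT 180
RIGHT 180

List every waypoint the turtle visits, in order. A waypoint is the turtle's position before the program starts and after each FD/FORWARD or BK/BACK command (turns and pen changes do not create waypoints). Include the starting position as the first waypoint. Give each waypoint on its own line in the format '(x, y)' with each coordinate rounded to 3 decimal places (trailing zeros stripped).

Executing turtle program step by step:
Start: pos=(0,0), heading=0, pen down
RT 90: heading 0 -> 270
BK 5: (0,0) -> (0,5) [heading=270, draw]
FD 5: (0,5) -> (0,0) [heading=270, draw]
LT 270: heading 270 -> 180
LT 180: heading 180 -> 0
RT 180: heading 0 -> 180
Final: pos=(0,0), heading=180, 2 segment(s) drawn
Waypoints (3 total):
(0, 0)
(0, 5)
(0, 0)

Answer: (0, 0)
(0, 5)
(0, 0)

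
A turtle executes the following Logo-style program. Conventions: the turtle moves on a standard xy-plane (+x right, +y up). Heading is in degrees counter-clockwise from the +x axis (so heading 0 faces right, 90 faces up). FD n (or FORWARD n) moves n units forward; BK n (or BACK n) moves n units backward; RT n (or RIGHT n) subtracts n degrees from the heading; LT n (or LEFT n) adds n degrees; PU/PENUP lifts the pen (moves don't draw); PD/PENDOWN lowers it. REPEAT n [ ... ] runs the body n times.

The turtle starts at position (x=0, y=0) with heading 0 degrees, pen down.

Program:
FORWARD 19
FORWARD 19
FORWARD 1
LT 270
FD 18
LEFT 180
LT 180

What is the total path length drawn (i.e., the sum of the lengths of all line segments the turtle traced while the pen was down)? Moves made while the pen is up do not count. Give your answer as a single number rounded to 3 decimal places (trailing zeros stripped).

Executing turtle program step by step:
Start: pos=(0,0), heading=0, pen down
FD 19: (0,0) -> (19,0) [heading=0, draw]
FD 19: (19,0) -> (38,0) [heading=0, draw]
FD 1: (38,0) -> (39,0) [heading=0, draw]
LT 270: heading 0 -> 270
FD 18: (39,0) -> (39,-18) [heading=270, draw]
LT 180: heading 270 -> 90
LT 180: heading 90 -> 270
Final: pos=(39,-18), heading=270, 4 segment(s) drawn

Segment lengths:
  seg 1: (0,0) -> (19,0), length = 19
  seg 2: (19,0) -> (38,0), length = 19
  seg 3: (38,0) -> (39,0), length = 1
  seg 4: (39,0) -> (39,-18), length = 18
Total = 57

Answer: 57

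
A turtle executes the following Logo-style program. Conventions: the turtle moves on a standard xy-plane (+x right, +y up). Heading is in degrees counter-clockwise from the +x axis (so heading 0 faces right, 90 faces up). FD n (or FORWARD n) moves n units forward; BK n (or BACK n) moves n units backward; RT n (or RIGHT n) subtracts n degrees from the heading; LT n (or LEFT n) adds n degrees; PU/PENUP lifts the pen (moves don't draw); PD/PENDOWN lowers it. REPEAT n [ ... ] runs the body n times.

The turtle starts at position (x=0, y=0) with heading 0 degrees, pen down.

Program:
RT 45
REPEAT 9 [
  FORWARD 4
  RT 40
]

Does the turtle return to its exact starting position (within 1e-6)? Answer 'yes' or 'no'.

Answer: yes

Derivation:
Executing turtle program step by step:
Start: pos=(0,0), heading=0, pen down
RT 45: heading 0 -> 315
REPEAT 9 [
  -- iteration 1/9 --
  FD 4: (0,0) -> (2.828,-2.828) [heading=315, draw]
  RT 40: heading 315 -> 275
  -- iteration 2/9 --
  FD 4: (2.828,-2.828) -> (3.177,-6.813) [heading=275, draw]
  RT 40: heading 275 -> 235
  -- iteration 3/9 --
  FD 4: (3.177,-6.813) -> (0.883,-10.09) [heading=235, draw]
  RT 40: heading 235 -> 195
  -- iteration 4/9 --
  FD 4: (0.883,-10.09) -> (-2.981,-11.125) [heading=195, draw]
  RT 40: heading 195 -> 155
  -- iteration 5/9 --
  FD 4: (-2.981,-11.125) -> (-6.606,-9.435) [heading=155, draw]
  RT 40: heading 155 -> 115
  -- iteration 6/9 --
  FD 4: (-6.606,-9.435) -> (-8.297,-5.809) [heading=115, draw]
  RT 40: heading 115 -> 75
  -- iteration 7/9 --
  FD 4: (-8.297,-5.809) -> (-7.261,-1.946) [heading=75, draw]
  RT 40: heading 75 -> 35
  -- iteration 8/9 --
  FD 4: (-7.261,-1.946) -> (-3.985,0.349) [heading=35, draw]
  RT 40: heading 35 -> 355
  -- iteration 9/9 --
  FD 4: (-3.985,0.349) -> (0,0) [heading=355, draw]
  RT 40: heading 355 -> 315
]
Final: pos=(0,0), heading=315, 9 segment(s) drawn

Start position: (0, 0)
Final position: (0, 0)
Distance = 0; < 1e-6 -> CLOSED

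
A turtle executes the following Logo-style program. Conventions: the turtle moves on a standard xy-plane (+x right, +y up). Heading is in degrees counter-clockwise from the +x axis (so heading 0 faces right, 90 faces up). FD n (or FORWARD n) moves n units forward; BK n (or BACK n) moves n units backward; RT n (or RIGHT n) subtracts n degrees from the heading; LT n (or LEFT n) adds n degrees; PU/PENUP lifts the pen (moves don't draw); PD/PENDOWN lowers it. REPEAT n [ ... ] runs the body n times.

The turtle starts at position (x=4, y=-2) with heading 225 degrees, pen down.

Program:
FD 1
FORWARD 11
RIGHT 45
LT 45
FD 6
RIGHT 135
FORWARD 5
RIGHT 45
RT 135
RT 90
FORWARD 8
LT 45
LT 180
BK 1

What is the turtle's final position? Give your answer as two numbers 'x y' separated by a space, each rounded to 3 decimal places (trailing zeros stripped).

Answer: -17.435 -10.435

Derivation:
Executing turtle program step by step:
Start: pos=(4,-2), heading=225, pen down
FD 1: (4,-2) -> (3.293,-2.707) [heading=225, draw]
FD 11: (3.293,-2.707) -> (-4.485,-10.485) [heading=225, draw]
RT 45: heading 225 -> 180
LT 45: heading 180 -> 225
FD 6: (-4.485,-10.485) -> (-8.728,-14.728) [heading=225, draw]
RT 135: heading 225 -> 90
FD 5: (-8.728,-14.728) -> (-8.728,-9.728) [heading=90, draw]
RT 45: heading 90 -> 45
RT 135: heading 45 -> 270
RT 90: heading 270 -> 180
FD 8: (-8.728,-9.728) -> (-16.728,-9.728) [heading=180, draw]
LT 45: heading 180 -> 225
LT 180: heading 225 -> 45
BK 1: (-16.728,-9.728) -> (-17.435,-10.435) [heading=45, draw]
Final: pos=(-17.435,-10.435), heading=45, 6 segment(s) drawn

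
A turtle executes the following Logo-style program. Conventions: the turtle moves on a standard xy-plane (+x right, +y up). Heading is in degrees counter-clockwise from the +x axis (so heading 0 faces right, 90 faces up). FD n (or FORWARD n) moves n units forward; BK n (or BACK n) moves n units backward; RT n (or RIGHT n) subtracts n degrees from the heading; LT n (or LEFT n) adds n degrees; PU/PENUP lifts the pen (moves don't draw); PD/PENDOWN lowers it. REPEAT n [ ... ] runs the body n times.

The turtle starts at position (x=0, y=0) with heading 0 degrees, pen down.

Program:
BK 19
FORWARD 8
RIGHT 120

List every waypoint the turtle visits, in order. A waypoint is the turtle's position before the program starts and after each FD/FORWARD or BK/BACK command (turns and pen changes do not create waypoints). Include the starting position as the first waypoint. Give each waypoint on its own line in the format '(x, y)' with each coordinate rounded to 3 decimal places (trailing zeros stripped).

Answer: (0, 0)
(-19, 0)
(-11, 0)

Derivation:
Executing turtle program step by step:
Start: pos=(0,0), heading=0, pen down
BK 19: (0,0) -> (-19,0) [heading=0, draw]
FD 8: (-19,0) -> (-11,0) [heading=0, draw]
RT 120: heading 0 -> 240
Final: pos=(-11,0), heading=240, 2 segment(s) drawn
Waypoints (3 total):
(0, 0)
(-19, 0)
(-11, 0)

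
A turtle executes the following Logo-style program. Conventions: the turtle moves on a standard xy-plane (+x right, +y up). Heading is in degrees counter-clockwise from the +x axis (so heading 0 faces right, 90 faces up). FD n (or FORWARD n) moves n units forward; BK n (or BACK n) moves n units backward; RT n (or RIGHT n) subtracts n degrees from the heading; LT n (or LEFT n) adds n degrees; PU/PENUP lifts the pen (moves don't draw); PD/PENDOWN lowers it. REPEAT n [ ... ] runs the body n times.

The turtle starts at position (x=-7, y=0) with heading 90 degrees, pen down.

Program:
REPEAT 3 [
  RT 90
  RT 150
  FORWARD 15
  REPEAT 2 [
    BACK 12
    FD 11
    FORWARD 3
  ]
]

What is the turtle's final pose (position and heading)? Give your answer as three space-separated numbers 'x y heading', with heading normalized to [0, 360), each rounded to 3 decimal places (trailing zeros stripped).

Executing turtle program step by step:
Start: pos=(-7,0), heading=90, pen down
REPEAT 3 [
  -- iteration 1/3 --
  RT 90: heading 90 -> 0
  RT 150: heading 0 -> 210
  FD 15: (-7,0) -> (-19.99,-7.5) [heading=210, draw]
  REPEAT 2 [
    -- iteration 1/2 --
    BK 12: (-19.99,-7.5) -> (-9.598,-1.5) [heading=210, draw]
    FD 11: (-9.598,-1.5) -> (-19.124,-7) [heading=210, draw]
    FD 3: (-19.124,-7) -> (-21.722,-8.5) [heading=210, draw]
    -- iteration 2/2 --
    BK 12: (-21.722,-8.5) -> (-11.33,-2.5) [heading=210, draw]
    FD 11: (-11.33,-2.5) -> (-20.856,-8) [heading=210, draw]
    FD 3: (-20.856,-8) -> (-23.454,-9.5) [heading=210, draw]
  ]
  -- iteration 2/3 --
  RT 90: heading 210 -> 120
  RT 150: heading 120 -> 330
  FD 15: (-23.454,-9.5) -> (-10.464,-17) [heading=330, draw]
  REPEAT 2 [
    -- iteration 1/2 --
    BK 12: (-10.464,-17) -> (-20.856,-11) [heading=330, draw]
    FD 11: (-20.856,-11) -> (-11.33,-16.5) [heading=330, draw]
    FD 3: (-11.33,-16.5) -> (-8.732,-18) [heading=330, draw]
    -- iteration 2/2 --
    BK 12: (-8.732,-18) -> (-19.124,-12) [heading=330, draw]
    FD 11: (-19.124,-12) -> (-9.598,-17.5) [heading=330, draw]
    FD 3: (-9.598,-17.5) -> (-7,-19) [heading=330, draw]
  ]
  -- iteration 3/3 --
  RT 90: heading 330 -> 240
  RT 150: heading 240 -> 90
  FD 15: (-7,-19) -> (-7,-4) [heading=90, draw]
  REPEAT 2 [
    -- iteration 1/2 --
    BK 12: (-7,-4) -> (-7,-16) [heading=90, draw]
    FD 11: (-7,-16) -> (-7,-5) [heading=90, draw]
    FD 3: (-7,-5) -> (-7,-2) [heading=90, draw]
    -- iteration 2/2 --
    BK 12: (-7,-2) -> (-7,-14) [heading=90, draw]
    FD 11: (-7,-14) -> (-7,-3) [heading=90, draw]
    FD 3: (-7,-3) -> (-7,0) [heading=90, draw]
  ]
]
Final: pos=(-7,0), heading=90, 21 segment(s) drawn

Answer: -7 0 90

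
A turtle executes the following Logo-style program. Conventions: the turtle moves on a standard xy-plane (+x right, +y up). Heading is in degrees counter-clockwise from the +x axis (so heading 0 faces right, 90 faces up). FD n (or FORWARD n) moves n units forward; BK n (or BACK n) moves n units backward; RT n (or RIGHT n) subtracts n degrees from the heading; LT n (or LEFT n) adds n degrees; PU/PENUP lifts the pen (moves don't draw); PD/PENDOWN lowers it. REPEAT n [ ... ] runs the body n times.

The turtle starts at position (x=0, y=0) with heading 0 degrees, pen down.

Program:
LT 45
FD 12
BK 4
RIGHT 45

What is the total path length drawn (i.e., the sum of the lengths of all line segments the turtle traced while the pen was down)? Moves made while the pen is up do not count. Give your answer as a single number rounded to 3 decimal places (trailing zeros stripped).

Answer: 16

Derivation:
Executing turtle program step by step:
Start: pos=(0,0), heading=0, pen down
LT 45: heading 0 -> 45
FD 12: (0,0) -> (8.485,8.485) [heading=45, draw]
BK 4: (8.485,8.485) -> (5.657,5.657) [heading=45, draw]
RT 45: heading 45 -> 0
Final: pos=(5.657,5.657), heading=0, 2 segment(s) drawn

Segment lengths:
  seg 1: (0,0) -> (8.485,8.485), length = 12
  seg 2: (8.485,8.485) -> (5.657,5.657), length = 4
Total = 16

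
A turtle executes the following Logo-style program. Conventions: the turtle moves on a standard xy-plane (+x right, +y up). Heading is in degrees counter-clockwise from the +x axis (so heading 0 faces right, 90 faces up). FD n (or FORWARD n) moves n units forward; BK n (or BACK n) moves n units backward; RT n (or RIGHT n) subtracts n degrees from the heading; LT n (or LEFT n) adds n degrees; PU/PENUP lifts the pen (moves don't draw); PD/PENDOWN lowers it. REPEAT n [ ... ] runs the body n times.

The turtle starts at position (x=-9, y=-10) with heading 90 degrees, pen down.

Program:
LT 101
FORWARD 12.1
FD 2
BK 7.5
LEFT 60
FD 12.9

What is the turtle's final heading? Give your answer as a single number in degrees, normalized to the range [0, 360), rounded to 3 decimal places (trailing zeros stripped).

Executing turtle program step by step:
Start: pos=(-9,-10), heading=90, pen down
LT 101: heading 90 -> 191
FD 12.1: (-9,-10) -> (-20.878,-12.309) [heading=191, draw]
FD 2: (-20.878,-12.309) -> (-22.841,-12.69) [heading=191, draw]
BK 7.5: (-22.841,-12.69) -> (-15.479,-11.259) [heading=191, draw]
LT 60: heading 191 -> 251
FD 12.9: (-15.479,-11.259) -> (-19.679,-23.457) [heading=251, draw]
Final: pos=(-19.679,-23.457), heading=251, 4 segment(s) drawn

Answer: 251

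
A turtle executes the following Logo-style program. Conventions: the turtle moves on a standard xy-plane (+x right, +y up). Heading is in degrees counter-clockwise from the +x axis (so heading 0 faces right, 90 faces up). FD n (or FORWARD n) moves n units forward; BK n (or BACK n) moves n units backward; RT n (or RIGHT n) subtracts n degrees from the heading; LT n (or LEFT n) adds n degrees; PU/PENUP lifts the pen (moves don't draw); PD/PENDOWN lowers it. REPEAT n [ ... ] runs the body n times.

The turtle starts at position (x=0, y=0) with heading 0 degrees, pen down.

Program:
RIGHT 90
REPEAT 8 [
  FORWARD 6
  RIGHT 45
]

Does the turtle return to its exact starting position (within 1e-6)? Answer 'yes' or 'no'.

Answer: yes

Derivation:
Executing turtle program step by step:
Start: pos=(0,0), heading=0, pen down
RT 90: heading 0 -> 270
REPEAT 8 [
  -- iteration 1/8 --
  FD 6: (0,0) -> (0,-6) [heading=270, draw]
  RT 45: heading 270 -> 225
  -- iteration 2/8 --
  FD 6: (0,-6) -> (-4.243,-10.243) [heading=225, draw]
  RT 45: heading 225 -> 180
  -- iteration 3/8 --
  FD 6: (-4.243,-10.243) -> (-10.243,-10.243) [heading=180, draw]
  RT 45: heading 180 -> 135
  -- iteration 4/8 --
  FD 6: (-10.243,-10.243) -> (-14.485,-6) [heading=135, draw]
  RT 45: heading 135 -> 90
  -- iteration 5/8 --
  FD 6: (-14.485,-6) -> (-14.485,0) [heading=90, draw]
  RT 45: heading 90 -> 45
  -- iteration 6/8 --
  FD 6: (-14.485,0) -> (-10.243,4.243) [heading=45, draw]
  RT 45: heading 45 -> 0
  -- iteration 7/8 --
  FD 6: (-10.243,4.243) -> (-4.243,4.243) [heading=0, draw]
  RT 45: heading 0 -> 315
  -- iteration 8/8 --
  FD 6: (-4.243,4.243) -> (0,0) [heading=315, draw]
  RT 45: heading 315 -> 270
]
Final: pos=(0,0), heading=270, 8 segment(s) drawn

Start position: (0, 0)
Final position: (0, 0)
Distance = 0; < 1e-6 -> CLOSED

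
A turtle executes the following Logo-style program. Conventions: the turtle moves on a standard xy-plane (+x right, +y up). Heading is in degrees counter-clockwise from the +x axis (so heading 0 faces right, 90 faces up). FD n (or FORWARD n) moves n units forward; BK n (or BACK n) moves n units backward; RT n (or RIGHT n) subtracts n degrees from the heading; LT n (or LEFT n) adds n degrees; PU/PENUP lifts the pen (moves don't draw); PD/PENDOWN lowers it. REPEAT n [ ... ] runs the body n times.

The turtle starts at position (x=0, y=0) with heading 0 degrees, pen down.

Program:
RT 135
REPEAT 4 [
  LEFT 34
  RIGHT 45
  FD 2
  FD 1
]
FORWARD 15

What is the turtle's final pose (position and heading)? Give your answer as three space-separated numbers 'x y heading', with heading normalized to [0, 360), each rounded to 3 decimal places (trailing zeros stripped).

Answer: -26.18 -3.788 181

Derivation:
Executing turtle program step by step:
Start: pos=(0,0), heading=0, pen down
RT 135: heading 0 -> 225
REPEAT 4 [
  -- iteration 1/4 --
  LT 34: heading 225 -> 259
  RT 45: heading 259 -> 214
  FD 2: (0,0) -> (-1.658,-1.118) [heading=214, draw]
  FD 1: (-1.658,-1.118) -> (-2.487,-1.678) [heading=214, draw]
  -- iteration 2/4 --
  LT 34: heading 214 -> 248
  RT 45: heading 248 -> 203
  FD 2: (-2.487,-1.678) -> (-4.328,-2.459) [heading=203, draw]
  FD 1: (-4.328,-2.459) -> (-5.249,-2.85) [heading=203, draw]
  -- iteration 3/4 --
  LT 34: heading 203 -> 237
  RT 45: heading 237 -> 192
  FD 2: (-5.249,-2.85) -> (-7.205,-3.266) [heading=192, draw]
  FD 1: (-7.205,-3.266) -> (-8.183,-3.474) [heading=192, draw]
  -- iteration 4/4 --
  LT 34: heading 192 -> 226
  RT 45: heading 226 -> 181
  FD 2: (-8.183,-3.474) -> (-10.183,-3.508) [heading=181, draw]
  FD 1: (-10.183,-3.508) -> (-11.183,-3.526) [heading=181, draw]
]
FD 15: (-11.183,-3.526) -> (-26.18,-3.788) [heading=181, draw]
Final: pos=(-26.18,-3.788), heading=181, 9 segment(s) drawn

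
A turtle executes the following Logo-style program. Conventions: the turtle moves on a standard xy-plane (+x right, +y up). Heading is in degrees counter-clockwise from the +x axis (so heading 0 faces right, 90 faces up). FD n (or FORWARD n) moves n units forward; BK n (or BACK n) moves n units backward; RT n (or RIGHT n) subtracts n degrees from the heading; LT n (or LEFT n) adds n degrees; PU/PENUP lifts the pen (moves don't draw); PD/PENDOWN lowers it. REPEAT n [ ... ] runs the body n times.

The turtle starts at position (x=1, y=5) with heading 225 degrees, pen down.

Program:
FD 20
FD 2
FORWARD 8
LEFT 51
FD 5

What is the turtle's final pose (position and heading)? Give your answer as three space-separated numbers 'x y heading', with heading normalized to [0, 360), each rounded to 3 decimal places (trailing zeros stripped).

Answer: -19.691 -21.186 276

Derivation:
Executing turtle program step by step:
Start: pos=(1,5), heading=225, pen down
FD 20: (1,5) -> (-13.142,-9.142) [heading=225, draw]
FD 2: (-13.142,-9.142) -> (-14.556,-10.556) [heading=225, draw]
FD 8: (-14.556,-10.556) -> (-20.213,-16.213) [heading=225, draw]
LT 51: heading 225 -> 276
FD 5: (-20.213,-16.213) -> (-19.691,-21.186) [heading=276, draw]
Final: pos=(-19.691,-21.186), heading=276, 4 segment(s) drawn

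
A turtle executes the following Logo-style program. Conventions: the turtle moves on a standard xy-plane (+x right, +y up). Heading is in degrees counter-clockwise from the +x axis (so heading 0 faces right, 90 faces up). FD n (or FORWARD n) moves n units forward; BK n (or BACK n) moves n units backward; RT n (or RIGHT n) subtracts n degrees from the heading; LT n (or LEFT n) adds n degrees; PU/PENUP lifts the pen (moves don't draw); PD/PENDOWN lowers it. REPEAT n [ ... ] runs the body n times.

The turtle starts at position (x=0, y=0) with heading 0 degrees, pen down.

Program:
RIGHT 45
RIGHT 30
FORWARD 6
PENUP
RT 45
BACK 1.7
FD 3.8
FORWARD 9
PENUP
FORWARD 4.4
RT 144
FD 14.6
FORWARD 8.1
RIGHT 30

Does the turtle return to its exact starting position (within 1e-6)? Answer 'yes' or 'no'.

Executing turtle program step by step:
Start: pos=(0,0), heading=0, pen down
RT 45: heading 0 -> 315
RT 30: heading 315 -> 285
FD 6: (0,0) -> (1.553,-5.796) [heading=285, draw]
PU: pen up
RT 45: heading 285 -> 240
BK 1.7: (1.553,-5.796) -> (2.403,-4.323) [heading=240, move]
FD 3.8: (2.403,-4.323) -> (0.503,-7.614) [heading=240, move]
FD 9: (0.503,-7.614) -> (-3.997,-15.408) [heading=240, move]
PU: pen up
FD 4.4: (-3.997,-15.408) -> (-6.197,-19.219) [heading=240, move]
RT 144: heading 240 -> 96
FD 14.6: (-6.197,-19.219) -> (-7.723,-4.699) [heading=96, move]
FD 8.1: (-7.723,-4.699) -> (-8.57,3.357) [heading=96, move]
RT 30: heading 96 -> 66
Final: pos=(-8.57,3.357), heading=66, 1 segment(s) drawn

Start position: (0, 0)
Final position: (-8.57, 3.357)
Distance = 9.204; >= 1e-6 -> NOT closed

Answer: no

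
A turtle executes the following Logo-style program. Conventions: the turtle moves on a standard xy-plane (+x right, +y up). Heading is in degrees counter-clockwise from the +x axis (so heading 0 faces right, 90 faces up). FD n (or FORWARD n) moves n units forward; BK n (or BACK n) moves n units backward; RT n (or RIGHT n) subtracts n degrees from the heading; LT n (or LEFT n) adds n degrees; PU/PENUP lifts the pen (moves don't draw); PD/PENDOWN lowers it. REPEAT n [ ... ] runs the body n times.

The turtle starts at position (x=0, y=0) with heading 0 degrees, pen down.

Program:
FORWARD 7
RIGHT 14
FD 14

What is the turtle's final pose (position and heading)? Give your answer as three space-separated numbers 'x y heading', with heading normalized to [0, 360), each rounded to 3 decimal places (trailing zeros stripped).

Answer: 20.584 -3.387 346

Derivation:
Executing turtle program step by step:
Start: pos=(0,0), heading=0, pen down
FD 7: (0,0) -> (7,0) [heading=0, draw]
RT 14: heading 0 -> 346
FD 14: (7,0) -> (20.584,-3.387) [heading=346, draw]
Final: pos=(20.584,-3.387), heading=346, 2 segment(s) drawn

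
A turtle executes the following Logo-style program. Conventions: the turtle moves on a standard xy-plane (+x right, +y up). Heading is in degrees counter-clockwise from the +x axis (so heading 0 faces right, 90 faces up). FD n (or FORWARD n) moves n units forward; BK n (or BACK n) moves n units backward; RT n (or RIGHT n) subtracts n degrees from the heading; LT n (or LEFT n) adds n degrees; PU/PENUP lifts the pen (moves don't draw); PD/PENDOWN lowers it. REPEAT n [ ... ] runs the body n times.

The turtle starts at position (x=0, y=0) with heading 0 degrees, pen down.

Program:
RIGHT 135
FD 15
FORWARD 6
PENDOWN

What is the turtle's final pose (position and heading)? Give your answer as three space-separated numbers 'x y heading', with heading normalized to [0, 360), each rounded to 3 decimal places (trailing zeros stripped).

Executing turtle program step by step:
Start: pos=(0,0), heading=0, pen down
RT 135: heading 0 -> 225
FD 15: (0,0) -> (-10.607,-10.607) [heading=225, draw]
FD 6: (-10.607,-10.607) -> (-14.849,-14.849) [heading=225, draw]
PD: pen down
Final: pos=(-14.849,-14.849), heading=225, 2 segment(s) drawn

Answer: -14.849 -14.849 225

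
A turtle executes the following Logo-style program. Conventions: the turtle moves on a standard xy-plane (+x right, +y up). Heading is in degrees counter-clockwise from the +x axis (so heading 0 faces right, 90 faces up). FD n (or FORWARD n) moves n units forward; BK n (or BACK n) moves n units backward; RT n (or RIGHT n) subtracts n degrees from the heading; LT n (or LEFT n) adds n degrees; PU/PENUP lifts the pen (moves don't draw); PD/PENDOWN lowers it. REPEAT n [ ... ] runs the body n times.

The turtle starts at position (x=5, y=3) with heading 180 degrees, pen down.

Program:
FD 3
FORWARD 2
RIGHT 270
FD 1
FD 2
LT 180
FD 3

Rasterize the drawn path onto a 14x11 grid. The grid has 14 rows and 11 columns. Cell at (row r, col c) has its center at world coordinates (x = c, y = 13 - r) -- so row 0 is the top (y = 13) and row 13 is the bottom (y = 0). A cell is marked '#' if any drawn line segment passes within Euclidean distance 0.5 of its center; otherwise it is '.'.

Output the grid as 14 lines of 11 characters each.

Answer: ...........
...........
...........
...........
...........
...........
...........
...........
...........
...........
######.....
#..........
#..........
#..........

Derivation:
Segment 0: (5,3) -> (2,3)
Segment 1: (2,3) -> (0,3)
Segment 2: (0,3) -> (0,2)
Segment 3: (0,2) -> (0,0)
Segment 4: (0,0) -> (0,3)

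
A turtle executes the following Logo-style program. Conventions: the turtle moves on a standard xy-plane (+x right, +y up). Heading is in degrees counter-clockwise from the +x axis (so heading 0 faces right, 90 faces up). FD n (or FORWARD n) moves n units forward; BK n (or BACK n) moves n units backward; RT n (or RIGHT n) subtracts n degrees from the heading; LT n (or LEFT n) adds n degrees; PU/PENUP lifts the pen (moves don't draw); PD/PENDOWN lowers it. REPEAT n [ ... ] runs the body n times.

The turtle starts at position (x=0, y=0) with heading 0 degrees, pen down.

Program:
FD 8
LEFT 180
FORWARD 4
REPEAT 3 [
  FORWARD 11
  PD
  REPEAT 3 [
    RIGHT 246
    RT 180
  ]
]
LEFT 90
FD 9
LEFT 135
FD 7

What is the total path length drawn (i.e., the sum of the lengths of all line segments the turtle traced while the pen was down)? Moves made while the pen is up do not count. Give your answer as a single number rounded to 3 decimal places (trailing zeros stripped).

Answer: 61

Derivation:
Executing turtle program step by step:
Start: pos=(0,0), heading=0, pen down
FD 8: (0,0) -> (8,0) [heading=0, draw]
LT 180: heading 0 -> 180
FD 4: (8,0) -> (4,0) [heading=180, draw]
REPEAT 3 [
  -- iteration 1/3 --
  FD 11: (4,0) -> (-7,0) [heading=180, draw]
  PD: pen down
  REPEAT 3 [
    -- iteration 1/3 --
    RT 246: heading 180 -> 294
    RT 180: heading 294 -> 114
    -- iteration 2/3 --
    RT 246: heading 114 -> 228
    RT 180: heading 228 -> 48
    -- iteration 3/3 --
    RT 246: heading 48 -> 162
    RT 180: heading 162 -> 342
  ]
  -- iteration 2/3 --
  FD 11: (-7,0) -> (3.462,-3.399) [heading=342, draw]
  PD: pen down
  REPEAT 3 [
    -- iteration 1/3 --
    RT 246: heading 342 -> 96
    RT 180: heading 96 -> 276
    -- iteration 2/3 --
    RT 246: heading 276 -> 30
    RT 180: heading 30 -> 210
    -- iteration 3/3 --
    RT 246: heading 210 -> 324
    RT 180: heading 324 -> 144
  ]
  -- iteration 3/3 --
  FD 11: (3.462,-3.399) -> (-5.438,3.066) [heading=144, draw]
  PD: pen down
  REPEAT 3 [
    -- iteration 1/3 --
    RT 246: heading 144 -> 258
    RT 180: heading 258 -> 78
    -- iteration 2/3 --
    RT 246: heading 78 -> 192
    RT 180: heading 192 -> 12
    -- iteration 3/3 --
    RT 246: heading 12 -> 126
    RT 180: heading 126 -> 306
  ]
]
LT 90: heading 306 -> 36
FD 9: (-5.438,3.066) -> (1.844,8.357) [heading=36, draw]
LT 135: heading 36 -> 171
FD 7: (1.844,8.357) -> (-5.07,9.452) [heading=171, draw]
Final: pos=(-5.07,9.452), heading=171, 7 segment(s) drawn

Segment lengths:
  seg 1: (0,0) -> (8,0), length = 8
  seg 2: (8,0) -> (4,0), length = 4
  seg 3: (4,0) -> (-7,0), length = 11
  seg 4: (-7,0) -> (3.462,-3.399), length = 11
  seg 5: (3.462,-3.399) -> (-5.438,3.066), length = 11
  seg 6: (-5.438,3.066) -> (1.844,8.357), length = 9
  seg 7: (1.844,8.357) -> (-5.07,9.452), length = 7
Total = 61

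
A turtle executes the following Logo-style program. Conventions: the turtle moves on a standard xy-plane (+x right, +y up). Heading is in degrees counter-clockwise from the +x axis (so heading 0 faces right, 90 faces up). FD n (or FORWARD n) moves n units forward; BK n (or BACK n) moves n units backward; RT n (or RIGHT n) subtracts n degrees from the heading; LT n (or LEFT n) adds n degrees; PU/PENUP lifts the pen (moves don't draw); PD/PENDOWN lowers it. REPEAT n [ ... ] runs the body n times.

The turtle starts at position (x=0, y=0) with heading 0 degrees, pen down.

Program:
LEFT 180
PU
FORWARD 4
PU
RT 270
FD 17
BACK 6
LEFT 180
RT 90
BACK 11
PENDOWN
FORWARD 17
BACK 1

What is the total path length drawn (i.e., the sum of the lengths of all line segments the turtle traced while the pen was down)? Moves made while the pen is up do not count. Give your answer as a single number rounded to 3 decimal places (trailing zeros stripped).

Executing turtle program step by step:
Start: pos=(0,0), heading=0, pen down
LT 180: heading 0 -> 180
PU: pen up
FD 4: (0,0) -> (-4,0) [heading=180, move]
PU: pen up
RT 270: heading 180 -> 270
FD 17: (-4,0) -> (-4,-17) [heading=270, move]
BK 6: (-4,-17) -> (-4,-11) [heading=270, move]
LT 180: heading 270 -> 90
RT 90: heading 90 -> 0
BK 11: (-4,-11) -> (-15,-11) [heading=0, move]
PD: pen down
FD 17: (-15,-11) -> (2,-11) [heading=0, draw]
BK 1: (2,-11) -> (1,-11) [heading=0, draw]
Final: pos=(1,-11), heading=0, 2 segment(s) drawn

Segment lengths:
  seg 1: (-15,-11) -> (2,-11), length = 17
  seg 2: (2,-11) -> (1,-11), length = 1
Total = 18

Answer: 18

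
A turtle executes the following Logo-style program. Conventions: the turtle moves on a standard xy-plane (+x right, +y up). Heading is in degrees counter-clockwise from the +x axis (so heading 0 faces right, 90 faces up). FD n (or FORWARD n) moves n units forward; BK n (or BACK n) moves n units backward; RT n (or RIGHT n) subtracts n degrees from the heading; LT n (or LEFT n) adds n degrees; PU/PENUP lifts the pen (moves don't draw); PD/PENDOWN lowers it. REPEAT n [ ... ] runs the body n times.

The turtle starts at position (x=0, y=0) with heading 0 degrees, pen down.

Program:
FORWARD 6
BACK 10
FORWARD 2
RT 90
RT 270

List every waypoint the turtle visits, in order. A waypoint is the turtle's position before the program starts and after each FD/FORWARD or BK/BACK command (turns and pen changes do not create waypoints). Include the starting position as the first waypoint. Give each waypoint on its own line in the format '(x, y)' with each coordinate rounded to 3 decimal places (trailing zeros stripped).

Answer: (0, 0)
(6, 0)
(-4, 0)
(-2, 0)

Derivation:
Executing turtle program step by step:
Start: pos=(0,0), heading=0, pen down
FD 6: (0,0) -> (6,0) [heading=0, draw]
BK 10: (6,0) -> (-4,0) [heading=0, draw]
FD 2: (-4,0) -> (-2,0) [heading=0, draw]
RT 90: heading 0 -> 270
RT 270: heading 270 -> 0
Final: pos=(-2,0), heading=0, 3 segment(s) drawn
Waypoints (4 total):
(0, 0)
(6, 0)
(-4, 0)
(-2, 0)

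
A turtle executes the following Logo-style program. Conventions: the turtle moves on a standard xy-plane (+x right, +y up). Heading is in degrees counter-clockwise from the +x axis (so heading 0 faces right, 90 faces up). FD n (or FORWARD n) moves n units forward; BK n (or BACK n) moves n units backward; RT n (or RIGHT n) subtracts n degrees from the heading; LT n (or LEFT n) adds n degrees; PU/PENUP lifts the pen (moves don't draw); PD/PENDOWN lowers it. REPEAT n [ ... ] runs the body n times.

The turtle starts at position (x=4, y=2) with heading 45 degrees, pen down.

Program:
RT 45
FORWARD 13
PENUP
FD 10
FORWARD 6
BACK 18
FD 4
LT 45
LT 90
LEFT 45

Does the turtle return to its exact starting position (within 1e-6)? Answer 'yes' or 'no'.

Executing turtle program step by step:
Start: pos=(4,2), heading=45, pen down
RT 45: heading 45 -> 0
FD 13: (4,2) -> (17,2) [heading=0, draw]
PU: pen up
FD 10: (17,2) -> (27,2) [heading=0, move]
FD 6: (27,2) -> (33,2) [heading=0, move]
BK 18: (33,2) -> (15,2) [heading=0, move]
FD 4: (15,2) -> (19,2) [heading=0, move]
LT 45: heading 0 -> 45
LT 90: heading 45 -> 135
LT 45: heading 135 -> 180
Final: pos=(19,2), heading=180, 1 segment(s) drawn

Start position: (4, 2)
Final position: (19, 2)
Distance = 15; >= 1e-6 -> NOT closed

Answer: no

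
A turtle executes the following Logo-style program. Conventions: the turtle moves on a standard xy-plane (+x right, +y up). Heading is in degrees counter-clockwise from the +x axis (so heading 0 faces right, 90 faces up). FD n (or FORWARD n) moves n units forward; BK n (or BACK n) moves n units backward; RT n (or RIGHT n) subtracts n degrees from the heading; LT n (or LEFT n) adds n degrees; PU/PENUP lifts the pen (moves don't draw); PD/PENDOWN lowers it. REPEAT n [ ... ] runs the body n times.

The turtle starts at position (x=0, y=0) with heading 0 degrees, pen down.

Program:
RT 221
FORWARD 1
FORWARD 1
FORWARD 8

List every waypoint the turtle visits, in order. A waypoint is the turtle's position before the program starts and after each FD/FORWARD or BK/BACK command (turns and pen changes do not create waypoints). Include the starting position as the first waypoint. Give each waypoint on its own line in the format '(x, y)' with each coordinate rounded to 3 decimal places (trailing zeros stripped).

Answer: (0, 0)
(-0.755, 0.656)
(-1.509, 1.312)
(-7.547, 6.561)

Derivation:
Executing turtle program step by step:
Start: pos=(0,0), heading=0, pen down
RT 221: heading 0 -> 139
FD 1: (0,0) -> (-0.755,0.656) [heading=139, draw]
FD 1: (-0.755,0.656) -> (-1.509,1.312) [heading=139, draw]
FD 8: (-1.509,1.312) -> (-7.547,6.561) [heading=139, draw]
Final: pos=(-7.547,6.561), heading=139, 3 segment(s) drawn
Waypoints (4 total):
(0, 0)
(-0.755, 0.656)
(-1.509, 1.312)
(-7.547, 6.561)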